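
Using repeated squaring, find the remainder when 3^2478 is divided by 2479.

2452

3^1 ≡ 3 (mod 2479)
3^2 ≡ 3^2 = 9 ≡ 9 (mod 2479)
3^4 ≡ 9^2 = 81 ≡ 81 (mod 2479)
3^8 ≡ 81^2 = 6561 ≡ 1603 (mod 2479)
3^16 ≡ 1603^2 = 2569609 ≡ 1365 (mod 2479)
3^32 ≡ 1365^2 = 1863225 ≡ 1496 (mod 2479)
3^64 ≡ 1496^2 = 2238016 ≡ 1958 (mod 2479)
3^128 ≡ 1958^2 = 3833764 ≡ 1230 (mod 2479)
3^256 ≡ 1230^2 = 1512900 ≡ 710 (mod 2479)
3^512 ≡ 710^2 = 504100 ≡ 863 (mod 2479)
3^1024 ≡ 863^2 = 744769 ≡ 1069 (mod 2479)
3^2048 ≡ 1069^2 = 1142761 ≡ 2421 (mod 2479)
2478 = 2048 + 256 + 128 + 32 + 8 + 4 + 2 in binary powers of 2.
So 3^2478 ≡ 2421 · 710 · 1230 · 1496 · 1603 · 81 · 9 ≡ 2452 (mod 2479).
Since 2452 ≠ 1, base 3 is a Fermat witness: 2479 is composite.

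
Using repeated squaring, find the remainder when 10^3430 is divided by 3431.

1068

10^1 ≡ 10 (mod 3431)
10^2 ≡ 10^2 = 100 ≡ 100 (mod 3431)
10^4 ≡ 100^2 = 10000 ≡ 3138 (mod 3431)
10^8 ≡ 3138^2 = 9847044 ≡ 74 (mod 3431)
10^16 ≡ 74^2 = 5476 ≡ 2045 (mod 3431)
10^32 ≡ 2045^2 = 4182025 ≡ 3067 (mod 3431)
10^64 ≡ 3067^2 = 9406489 ≡ 2118 (mod 3431)
10^128 ≡ 2118^2 = 4485924 ≡ 1607 (mod 3431)
10^256 ≡ 1607^2 = 2582449 ≡ 2337 (mod 3431)
10^512 ≡ 2337^2 = 5461569 ≡ 2848 (mod 3431)
10^1024 ≡ 2848^2 = 8111104 ≡ 220 (mod 3431)
10^2048 ≡ 220^2 = 48400 ≡ 366 (mod 3431)
3430 = 2048 + 1024 + 256 + 64 + 32 + 4 + 2 in binary powers of 2.
So 10^3430 ≡ 366 · 220 · 2337 · 2118 · 3067 · 3138 · 100 ≡ 1068 (mod 3431).
Since 1068 ≠ 1, base 10 is a Fermat witness: 3431 is composite.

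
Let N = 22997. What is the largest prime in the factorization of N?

61

22997 = 13 · 1769
1769 = 29 · 61
61 is prime.
So 22997 = 13 · 29 · 61; the largest prime factor is 61.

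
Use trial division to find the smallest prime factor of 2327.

2327 is odd.
Digit sum 14, not divisible by 3.
Ends in 7: not divisible by 5.
7: 2327 = 7·332 + 3
11: 2327 = 11·211 + 6
13: 2327 = 13·179

13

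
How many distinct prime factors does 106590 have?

106590 = 2 · 53295
53295 = 3 · 17765
17765 = 5 · 3553
3553 = 11 · 323
323 = 17 · 19
106590 = 2 · 3 · 5 · 11 · 17 · 19, which has 6 distinct prime factors.

6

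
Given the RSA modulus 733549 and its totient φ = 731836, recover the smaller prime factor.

φ(n) = (p−1)(q−1) = n − (p+q) + 1, so p + q = 733549 − 731836 + 1 = 1714.
p and q are the roots of t² − 1714t + 733549 = 0.
Discriminant: 1714² − 4·733549 = 2937796 − 2934196 = 3600; √3600 = 60.
q = (1714 − 60)/2 = 827, p = (1714 + 60)/2 = 887.
Check: 827 · 887 = 733549.

827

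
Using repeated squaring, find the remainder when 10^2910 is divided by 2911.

1026

10^1 ≡ 10 (mod 2911)
10^2 ≡ 10^2 = 100 ≡ 100 (mod 2911)
10^4 ≡ 100^2 = 10000 ≡ 1267 (mod 2911)
10^8 ≡ 1267^2 = 1605289 ≡ 1328 (mod 2911)
10^16 ≡ 1328^2 = 1763584 ≡ 2429 (mod 2911)
10^32 ≡ 2429^2 = 5900041 ≡ 2355 (mod 2911)
10^64 ≡ 2355^2 = 5546025 ≡ 570 (mod 2911)
10^128 ≡ 570^2 = 324900 ≡ 1779 (mod 2911)
10^256 ≡ 1779^2 = 3164841 ≡ 584 (mod 2911)
10^512 ≡ 584^2 = 341056 ≡ 469 (mod 2911)
10^1024 ≡ 469^2 = 219961 ≡ 1636 (mod 2911)
10^2048 ≡ 1636^2 = 2676496 ≡ 1287 (mod 2911)
2910 = 2048 + 512 + 256 + 64 + 16 + 8 + 4 + 2 in binary powers of 2.
So 10^2910 ≡ 1287 · 469 · 584 · 570 · 2429 · 1328 · 1267 · 100 ≡ 1026 (mod 2911).
Since 1026 ≠ 1, base 10 is a Fermat witness: 2911 is composite.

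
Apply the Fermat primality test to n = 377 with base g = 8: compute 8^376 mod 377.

53

8^1 ≡ 8 (mod 377)
8^2 ≡ 8^2 = 64 ≡ 64 (mod 377)
8^4 ≡ 64^2 = 4096 ≡ 326 (mod 377)
8^8 ≡ 326^2 = 106276 ≡ 339 (mod 377)
8^16 ≡ 339^2 = 114921 ≡ 313 (mod 377)
8^32 ≡ 313^2 = 97969 ≡ 326 (mod 377)
8^64 ≡ 326^2 = 106276 ≡ 339 (mod 377)
8^128 ≡ 339^2 = 114921 ≡ 313 (mod 377)
8^256 ≡ 313^2 = 97969 ≡ 326 (mod 377)
376 = 256 + 64 + 32 + 16 + 8 in binary powers of 2.
So 8^376 ≡ 326 · 339 · 326 · 313 · 339 ≡ 53 (mod 377).
Since 53 ≠ 1, base 8 is a Fermat witness: 377 is composite.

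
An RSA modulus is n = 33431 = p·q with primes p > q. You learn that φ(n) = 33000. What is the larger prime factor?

331

φ(n) = (p−1)(q−1) = n − (p+q) + 1, so p + q = 33431 − 33000 + 1 = 432.
p and q are the roots of t² − 432t + 33431 = 0.
Discriminant: 432² − 4·33431 = 186624 − 133724 = 52900; √52900 = 230.
q = (432 − 230)/2 = 101, p = (432 + 230)/2 = 331.
Check: 101 · 331 = 33431.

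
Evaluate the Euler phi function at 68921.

Factor: 68921 = 41^3.
φ(68921) = 41^2·(41−1) = 67240.

67240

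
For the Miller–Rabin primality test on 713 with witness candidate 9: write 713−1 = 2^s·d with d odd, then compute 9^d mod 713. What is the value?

193

713 − 1 = 712 = 2^3 · 89, so d = 89.
9^1 ≡ 9 (mod 713)
9^2 ≡ 9^2 = 81 ≡ 81 (mod 713)
9^4 ≡ 81^2 = 6561 ≡ 144 (mod 713)
9^8 ≡ 144^2 = 20736 ≡ 59 (mod 713)
9^16 ≡ 59^2 = 3481 ≡ 629 (mod 713)
9^32 ≡ 629^2 = 395641 ≡ 639 (mod 713)
9^64 ≡ 639^2 = 408321 ≡ 485 (mod 713)
89 = 64 + 16 + 8 + 1 in binary powers of 2.
So 9^89 ≡ 485 · 629 · 59 · 9 ≡ 193 (mod 713).
Squaring chain: 193 → 173 → 696; never reaches −1, so base 9 is a Miller–Rabin witness that 713 is composite.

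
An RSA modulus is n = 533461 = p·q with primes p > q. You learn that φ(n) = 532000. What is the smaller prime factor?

701

φ(n) = (p−1)(q−1) = n − (p+q) + 1, so p + q = 533461 − 532000 + 1 = 1462.
p and q are the roots of t² − 1462t + 533461 = 0.
Discriminant: 1462² − 4·533461 = 2137444 − 2133844 = 3600; √3600 = 60.
q = (1462 − 60)/2 = 701, p = (1462 + 60)/2 = 761.
Check: 701 · 761 = 533461.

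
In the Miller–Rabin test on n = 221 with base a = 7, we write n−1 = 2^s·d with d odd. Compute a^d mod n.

221 − 1 = 220 = 2^2 · 55, so d = 55.
7^1 ≡ 7 (mod 221)
7^2 ≡ 7^2 = 49 ≡ 49 (mod 221)
7^4 ≡ 49^2 = 2401 ≡ 191 (mod 221)
7^8 ≡ 191^2 = 36481 ≡ 16 (mod 221)
7^16 ≡ 16^2 = 256 ≡ 35 (mod 221)
7^32 ≡ 35^2 = 1225 ≡ 120 (mod 221)
55 = 32 + 16 + 4 + 2 + 1 in binary powers of 2.
So 7^55 ≡ 120 · 35 · 191 · 49 · 7 ≡ 97 (mod 221).
Squaring chain: 97 → 127; never reaches −1, so base 7 is a Miller–Rabin witness that 221 is composite.

97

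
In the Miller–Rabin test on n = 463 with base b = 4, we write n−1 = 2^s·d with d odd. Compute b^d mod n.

463 − 1 = 462 = 2^1 · 231, so d = 231.
4^1 ≡ 4 (mod 463)
4^2 ≡ 4^2 = 16 ≡ 16 (mod 463)
4^4 ≡ 16^2 = 256 ≡ 256 (mod 463)
4^8 ≡ 256^2 = 65536 ≡ 253 (mod 463)
4^16 ≡ 253^2 = 64009 ≡ 115 (mod 463)
4^32 ≡ 115^2 = 13225 ≡ 261 (mod 463)
4^64 ≡ 261^2 = 68121 ≡ 60 (mod 463)
4^128 ≡ 60^2 = 3600 ≡ 359 (mod 463)
231 = 128 + 64 + 32 + 4 + 2 + 1 in binary powers of 2.
So 4^231 ≡ 359 · 60 · 261 · 256 · 16 · 4 ≡ 1 (mod 463).
Since 4^d ≡ 1 (mod 463), base 4 does not prove 463 composite.

1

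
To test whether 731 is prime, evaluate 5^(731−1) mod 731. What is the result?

298

5^1 ≡ 5 (mod 731)
5^2 ≡ 5^2 = 25 ≡ 25 (mod 731)
5^4 ≡ 25^2 = 625 ≡ 625 (mod 731)
5^8 ≡ 625^2 = 390625 ≡ 271 (mod 731)
5^16 ≡ 271^2 = 73441 ≡ 341 (mod 731)
5^32 ≡ 341^2 = 116281 ≡ 52 (mod 731)
5^64 ≡ 52^2 = 2704 ≡ 511 (mod 731)
5^128 ≡ 511^2 = 261121 ≡ 154 (mod 731)
5^256 ≡ 154^2 = 23716 ≡ 324 (mod 731)
5^512 ≡ 324^2 = 104976 ≡ 443 (mod 731)
730 = 512 + 128 + 64 + 16 + 8 + 2 in binary powers of 2.
So 5^730 ≡ 443 · 154 · 511 · 341 · 271 · 25 ≡ 298 (mod 731).
Since 298 ≠ 1, base 5 is a Fermat witness: 731 is composite.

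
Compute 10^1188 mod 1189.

10^1 ≡ 10 (mod 1189)
10^2 ≡ 10^2 = 100 ≡ 100 (mod 1189)
10^4 ≡ 100^2 = 10000 ≡ 488 (mod 1189)
10^8 ≡ 488^2 = 238144 ≡ 344 (mod 1189)
10^16 ≡ 344^2 = 118336 ≡ 625 (mod 1189)
10^32 ≡ 625^2 = 390625 ≡ 633 (mod 1189)
10^64 ≡ 633^2 = 400689 ≡ 1185 (mod 1189)
10^128 ≡ 1185^2 = 1404225 ≡ 16 (mod 1189)
10^256 ≡ 16^2 = 256 ≡ 256 (mod 1189)
10^512 ≡ 256^2 = 65536 ≡ 141 (mod 1189)
10^1024 ≡ 141^2 = 19881 ≡ 857 (mod 1189)
1188 = 1024 + 128 + 32 + 4 in binary powers of 2.
So 10^1188 ≡ 857 · 16 · 633 · 488 ≡ 426 (mod 1189).
Since 426 ≠ 1, base 10 is a Fermat witness: 1189 is composite.

426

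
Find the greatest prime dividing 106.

53

106 = 2 · 53
53 is prime.
So 106 = 2 · 53; the largest prime factor is 53.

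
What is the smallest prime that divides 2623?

2623 is odd.
Digit sum 13, not divisible by 3.
Ends in 3: not divisible by 5.
7: 2623 = 7·374 + 5
11: 2623 = 11·238 + 5
13: 2623 = 13·201 + 10
17: 2623 = 17·154 + 5
19: 2623 = 19·138 + 1
23: 2623 = 23·114 + 1
29: 2623 = 29·90 + 13
31: 2623 = 31·84 + 19
37: 2623 = 37·70 + 33
41: 2623 = 41·63 + 40
43: 2623 = 43·61

43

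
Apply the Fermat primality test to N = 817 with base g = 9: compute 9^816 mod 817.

9^1 ≡ 9 (mod 817)
9^2 ≡ 9^2 = 81 ≡ 81 (mod 817)
9^4 ≡ 81^2 = 6561 ≡ 25 (mod 817)
9^8 ≡ 25^2 = 625 ≡ 625 (mod 817)
9^16 ≡ 625^2 = 390625 ≡ 99 (mod 817)
9^32 ≡ 99^2 = 9801 ≡ 814 (mod 817)
9^64 ≡ 814^2 = 662596 ≡ 9 (mod 817)
9^128 ≡ 9^2 = 81 ≡ 81 (mod 817)
9^256 ≡ 81^2 = 6561 ≡ 25 (mod 817)
9^512 ≡ 25^2 = 625 ≡ 625 (mod 817)
816 = 512 + 256 + 32 + 16 in binary powers of 2.
So 9^816 ≡ 625 · 25 · 814 · 99 ≡ 752 (mod 817).
Since 752 ≠ 1, base 9 is a Fermat witness: 817 is composite.

752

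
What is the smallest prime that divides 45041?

73

45041 is odd.
Digit sum 14, not divisible by 3.
Ends in 1: not divisible by 5.
7: 45041 = 7·6434 + 3
11: 45041 = 11·4094 + 7
13: 45041 = 13·3464 + 9
17: 45041 = 17·2649 + 8
19: 45041 = 19·2370 + 11
23: 45041 = 23·1958 + 7
29: 45041 = 29·1553 + 4
31: 45041 = 31·1452 + 29
37: 45041 = 37·1217 + 12
41: 45041 = 41·1098 + 23
43: 45041 = 43·1047 + 20
47: 45041 = 47·958 + 15
53: 45041 = 53·849 + 44
59: 45041 = 59·763 + 24
61: 45041 = 61·738 + 23
67: 45041 = 67·672 + 17
71: 45041 = 71·634 + 27
73: 45041 = 73·617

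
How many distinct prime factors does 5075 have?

5075 = 5^2 · 203
203 = 7 · 29
5075 = 5^2 · 7 · 29, which has 3 distinct prime factors.

3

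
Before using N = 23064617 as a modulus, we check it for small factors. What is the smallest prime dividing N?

89

23064617 is odd.
Digit sum 29, not divisible by 3.
Ends in 7: not divisible by 5.
7: 23064617 = 7·3294945 + 2
11: 23064617 = 11·2096783 + 4
13: 23064617 = 13·1774201 + 4
17: 23064617 = 17·1356742 + 3
19: 23064617 = 19·1213927 + 4
23: 23064617 = 23·1002809 + 10
29: 23064617 = 29·795331 + 18
31: 23064617 = 31·744019 + 28
37: 23064617 = 37·623368 + 1
41: 23064617 = 41·562551 + 26
43: 23064617 = 43·536386 + 19
47: 23064617 = 47·490736 + 25
53: 23064617 = 53·435181 + 24
59: 23064617 = 59·390925 + 42
61: 23064617 = 61·378108 + 29
67: 23064617 = 67·344248 + 1
71: 23064617 = 71·324853 + 54
73: 23064617 = 73·315953 + 48
79: 23064617 = 79·291957 + 14
83: 23064617 = 83·277886 + 79
89: 23064617 = 89·259153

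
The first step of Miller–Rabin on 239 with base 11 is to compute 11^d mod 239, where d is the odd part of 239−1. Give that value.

1

239 − 1 = 238 = 2^1 · 119, so d = 119.
11^1 ≡ 11 (mod 239)
11^2 ≡ 11^2 = 121 ≡ 121 (mod 239)
11^4 ≡ 121^2 = 14641 ≡ 62 (mod 239)
11^8 ≡ 62^2 = 3844 ≡ 20 (mod 239)
11^16 ≡ 20^2 = 400 ≡ 161 (mod 239)
11^32 ≡ 161^2 = 25921 ≡ 109 (mod 239)
11^64 ≡ 109^2 = 11881 ≡ 170 (mod 239)
119 = 64 + 32 + 16 + 4 + 2 + 1 in binary powers of 2.
So 11^119 ≡ 170 · 109 · 161 · 62 · 121 · 11 ≡ 1 (mod 239).
Since 11^d ≡ 1 (mod 239), base 11 does not prove 239 composite.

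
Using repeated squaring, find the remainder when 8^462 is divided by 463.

8^1 ≡ 8 (mod 463)
8^2 ≡ 8^2 = 64 ≡ 64 (mod 463)
8^4 ≡ 64^2 = 4096 ≡ 392 (mod 463)
8^8 ≡ 392^2 = 153664 ≡ 411 (mod 463)
8^16 ≡ 411^2 = 168921 ≡ 389 (mod 463)
8^32 ≡ 389^2 = 151321 ≡ 383 (mod 463)
8^64 ≡ 383^2 = 146689 ≡ 381 (mod 463)
8^128 ≡ 381^2 = 145161 ≡ 242 (mod 463)
8^256 ≡ 242^2 = 58564 ≡ 226 (mod 463)
462 = 256 + 128 + 64 + 8 + 4 + 2 in binary powers of 2.
So 8^462 ≡ 226 · 242 · 381 · 411 · 392 · 64 ≡ 1 (mod 463).
Since the result is 1, base 8 gives no evidence that 463 is composite.

1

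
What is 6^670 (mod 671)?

353

6^1 ≡ 6 (mod 671)
6^2 ≡ 6^2 = 36 ≡ 36 (mod 671)
6^4 ≡ 36^2 = 1296 ≡ 625 (mod 671)
6^8 ≡ 625^2 = 390625 ≡ 103 (mod 671)
6^16 ≡ 103^2 = 10609 ≡ 544 (mod 671)
6^32 ≡ 544^2 = 295936 ≡ 25 (mod 671)
6^64 ≡ 25^2 = 625 ≡ 625 (mod 671)
6^128 ≡ 625^2 = 390625 ≡ 103 (mod 671)
6^256 ≡ 103^2 = 10609 ≡ 544 (mod 671)
6^512 ≡ 544^2 = 295936 ≡ 25 (mod 671)
670 = 512 + 128 + 16 + 8 + 4 + 2 in binary powers of 2.
So 6^670 ≡ 25 · 103 · 544 · 103 · 625 · 36 ≡ 353 (mod 671).
Since 353 ≠ 1, base 6 is a Fermat witness: 671 is composite.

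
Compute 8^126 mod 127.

8^1 ≡ 8 (mod 127)
8^2 ≡ 8^2 = 64 ≡ 64 (mod 127)
8^4 ≡ 64^2 = 4096 ≡ 32 (mod 127)
8^8 ≡ 32^2 = 1024 ≡ 8 (mod 127)
8^16 ≡ 8^2 = 64 ≡ 64 (mod 127)
8^32 ≡ 64^2 = 4096 ≡ 32 (mod 127)
8^64 ≡ 32^2 = 1024 ≡ 8 (mod 127)
126 = 64 + 32 + 16 + 8 + 4 + 2 in binary powers of 2.
So 8^126 ≡ 8 · 32 · 64 · 8 · 32 · 64 ≡ 1 (mod 127).
Since the result is 1, base 8 gives no evidence that 127 is composite.

1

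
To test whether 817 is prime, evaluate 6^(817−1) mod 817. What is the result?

6^1 ≡ 6 (mod 817)
6^2 ≡ 6^2 = 36 ≡ 36 (mod 817)
6^4 ≡ 36^2 = 1296 ≡ 479 (mod 817)
6^8 ≡ 479^2 = 229441 ≡ 681 (mod 817)
6^16 ≡ 681^2 = 463761 ≡ 522 (mod 817)
6^32 ≡ 522^2 = 272484 ≡ 423 (mod 817)
6^64 ≡ 423^2 = 178929 ≡ 6 (mod 817)
6^128 ≡ 6^2 = 36 ≡ 36 (mod 817)
6^256 ≡ 36^2 = 1296 ≡ 479 (mod 817)
6^512 ≡ 479^2 = 229441 ≡ 681 (mod 817)
816 = 512 + 256 + 32 + 16 in binary powers of 2.
So 6^816 ≡ 681 · 479 · 423 · 522 ≡ 87 (mod 817).
Since 87 ≠ 1, base 6 is a Fermat witness: 817 is composite.

87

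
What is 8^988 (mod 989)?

78

8^1 ≡ 8 (mod 989)
8^2 ≡ 8^2 = 64 ≡ 64 (mod 989)
8^4 ≡ 64^2 = 4096 ≡ 140 (mod 989)
8^8 ≡ 140^2 = 19600 ≡ 809 (mod 989)
8^16 ≡ 809^2 = 654481 ≡ 752 (mod 989)
8^32 ≡ 752^2 = 565504 ≡ 785 (mod 989)
8^64 ≡ 785^2 = 616225 ≡ 78 (mod 989)
8^128 ≡ 78^2 = 6084 ≡ 150 (mod 989)
8^256 ≡ 150^2 = 22500 ≡ 742 (mod 989)
8^512 ≡ 742^2 = 550564 ≡ 680 (mod 989)
988 = 512 + 256 + 128 + 64 + 16 + 8 + 4 in binary powers of 2.
So 8^988 ≡ 680 · 742 · 150 · 78 · 752 · 809 · 140 ≡ 78 (mod 989).
Since 78 ≠ 1, base 8 is a Fermat witness: 989 is composite.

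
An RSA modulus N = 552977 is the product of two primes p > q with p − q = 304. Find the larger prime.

Since p = q + 304, we have 552977 = q(q + 304), so q² + 304q − 552977 = 0.
Discriminant: 304² + 4·552977 = 92416 + 2211908 = 2304324; √2304324 = 1518.
q = (−304 + 1518)/2 = 607, and p = q + 304 = 911.
Check: 607 · 911 = 552977.

911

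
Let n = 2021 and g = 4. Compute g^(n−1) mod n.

385

4^1 ≡ 4 (mod 2021)
4^2 ≡ 4^2 = 16 ≡ 16 (mod 2021)
4^4 ≡ 16^2 = 256 ≡ 256 (mod 2021)
4^8 ≡ 256^2 = 65536 ≡ 864 (mod 2021)
4^16 ≡ 864^2 = 746496 ≡ 747 (mod 2021)
4^32 ≡ 747^2 = 558009 ≡ 213 (mod 2021)
4^64 ≡ 213^2 = 45369 ≡ 907 (mod 2021)
4^128 ≡ 907^2 = 822649 ≡ 102 (mod 2021)
4^256 ≡ 102^2 = 10404 ≡ 299 (mod 2021)
4^512 ≡ 299^2 = 89401 ≡ 477 (mod 2021)
4^1024 ≡ 477^2 = 227529 ≡ 1177 (mod 2021)
2020 = 1024 + 512 + 256 + 128 + 64 + 32 + 4 in binary powers of 2.
So 4^2020 ≡ 1177 · 477 · 299 · 102 · 907 · 213 · 256 ≡ 385 (mod 2021).
Since 385 ≠ 1, base 4 is a Fermat witness: 2021 is composite.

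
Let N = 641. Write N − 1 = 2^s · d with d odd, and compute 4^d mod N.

383

641 − 1 = 640 = 2^7 · 5, so d = 5.
4^1 ≡ 4 (mod 641)
4^2 ≡ 4^2 = 16 ≡ 16 (mod 641)
4^4 ≡ 16^2 = 256 ≡ 256 (mod 641)
5 = 4 + 1 in binary powers of 2.
So 4^5 ≡ 256 · 4 ≡ 383 (mod 641).
Squaring chain: 383 → 541 → 385 → 154 → 640 → 1 → 1; reaches −1, so base 4 does not prove 641 composite.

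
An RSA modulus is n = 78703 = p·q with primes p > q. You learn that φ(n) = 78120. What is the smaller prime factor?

φ(n) = (p−1)(q−1) = n − (p+q) + 1, so p + q = 78703 − 78120 + 1 = 584.
p and q are the roots of t² − 584t + 78703 = 0.
Discriminant: 584² − 4·78703 = 341056 − 314812 = 26244; √26244 = 162.
q = (584 − 162)/2 = 211, p = (584 + 162)/2 = 373.
Check: 211 · 373 = 78703.

211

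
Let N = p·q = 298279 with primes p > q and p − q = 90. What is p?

593

Since p = q + 90, we have 298279 = q(q + 90), so q² + 90q − 298279 = 0.
Discriminant: 90² + 4·298279 = 8100 + 1193116 = 1201216; √1201216 = 1096.
q = (−90 + 1096)/2 = 503, and p = q + 90 = 593.
Check: 503 · 593 = 298279.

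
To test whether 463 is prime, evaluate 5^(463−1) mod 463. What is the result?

1

5^1 ≡ 5 (mod 463)
5^2 ≡ 5^2 = 25 ≡ 25 (mod 463)
5^4 ≡ 25^2 = 625 ≡ 162 (mod 463)
5^8 ≡ 162^2 = 26244 ≡ 316 (mod 463)
5^16 ≡ 316^2 = 99856 ≡ 311 (mod 463)
5^32 ≡ 311^2 = 96721 ≡ 417 (mod 463)
5^64 ≡ 417^2 = 173889 ≡ 264 (mod 463)
5^128 ≡ 264^2 = 69696 ≡ 246 (mod 463)
5^256 ≡ 246^2 = 60516 ≡ 326 (mod 463)
462 = 256 + 128 + 64 + 8 + 4 + 2 in binary powers of 2.
So 5^462 ≡ 326 · 246 · 264 · 316 · 162 · 25 ≡ 1 (mod 463).
Since the result is 1, base 5 gives no evidence that 463 is composite.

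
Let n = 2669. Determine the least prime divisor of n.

2669 is odd.
Digit sum 23, not divisible by 3.
Ends in 9: not divisible by 5.
7: 2669 = 7·381 + 2
11: 2669 = 11·242 + 7
13: 2669 = 13·205 + 4
17: 2669 = 17·157

17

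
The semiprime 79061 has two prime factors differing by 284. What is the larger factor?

457

Since p = q + 284, we have 79061 = q(q + 284), so q² + 284q − 79061 = 0.
Discriminant: 284² + 4·79061 = 80656 + 316244 = 396900; √396900 = 630.
q = (−284 + 630)/2 = 173, and p = q + 284 = 457.
Check: 173 · 457 = 79061.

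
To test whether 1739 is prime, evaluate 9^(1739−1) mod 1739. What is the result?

9^1 ≡ 9 (mod 1739)
9^2 ≡ 9^2 = 81 ≡ 81 (mod 1739)
9^4 ≡ 81^2 = 6561 ≡ 1344 (mod 1739)
9^8 ≡ 1344^2 = 1806336 ≡ 1254 (mod 1739)
9^16 ≡ 1254^2 = 1572516 ≡ 460 (mod 1739)
9^32 ≡ 460^2 = 211600 ≡ 1181 (mod 1739)
9^64 ≡ 1181^2 = 1394761 ≡ 83 (mod 1739)
9^128 ≡ 83^2 = 6889 ≡ 1672 (mod 1739)
9^256 ≡ 1672^2 = 2795584 ≡ 1011 (mod 1739)
9^512 ≡ 1011^2 = 1022121 ≡ 1328 (mod 1739)
9^1024 ≡ 1328^2 = 1763584 ≡ 238 (mod 1739)
1738 = 1024 + 512 + 128 + 64 + 8 + 2 in binary powers of 2.
So 9^1738 ≡ 238 · 1328 · 1672 · 83 · 1254 · 81 ≡ 638 (mod 1739).
Since 638 ≠ 1, base 9 is a Fermat witness: 1739 is composite.

638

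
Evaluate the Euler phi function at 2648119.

2589600

Factor: 2648119 = 101 · 157 · 167.
φ(2648119) = (101−1) · (157−1) · (167−1) = 100 · 156 · 166 = 2589600.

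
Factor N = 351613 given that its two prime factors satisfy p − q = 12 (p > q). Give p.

599

Since p = q + 12, we have 351613 = q(q + 12), so q² + 12q − 351613 = 0.
Discriminant: 12² + 4·351613 = 144 + 1406452 = 1406596; √1406596 = 1186.
q = (−12 + 1186)/2 = 587, and p = q + 12 = 599.
Check: 587 · 599 = 351613.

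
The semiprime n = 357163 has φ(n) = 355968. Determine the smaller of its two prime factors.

577

φ(n) = (p−1)(q−1) = n − (p+q) + 1, so p + q = 357163 − 355968 + 1 = 1196.
p and q are the roots of t² − 1196t + 357163 = 0.
Discriminant: 1196² − 4·357163 = 1430416 − 1428652 = 1764; √1764 = 42.
q = (1196 − 42)/2 = 577, p = (1196 + 42)/2 = 619.
Check: 577 · 619 = 357163.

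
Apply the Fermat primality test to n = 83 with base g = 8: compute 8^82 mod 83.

1

8^1 ≡ 8 (mod 83)
8^2 ≡ 8^2 = 64 ≡ 64 (mod 83)
8^4 ≡ 64^2 = 4096 ≡ 29 (mod 83)
8^8 ≡ 29^2 = 841 ≡ 11 (mod 83)
8^16 ≡ 11^2 = 121 ≡ 38 (mod 83)
8^32 ≡ 38^2 = 1444 ≡ 33 (mod 83)
8^64 ≡ 33^2 = 1089 ≡ 10 (mod 83)
82 = 64 + 16 + 2 in binary powers of 2.
So 8^82 ≡ 10 · 38 · 64 ≡ 1 (mod 83).
Since the result is 1, base 8 gives no evidence that 83 is composite.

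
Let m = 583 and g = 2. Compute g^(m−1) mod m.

2^1 ≡ 2 (mod 583)
2^2 ≡ 2^2 = 4 ≡ 4 (mod 583)
2^4 ≡ 4^2 = 16 ≡ 16 (mod 583)
2^8 ≡ 16^2 = 256 ≡ 256 (mod 583)
2^16 ≡ 256^2 = 65536 ≡ 240 (mod 583)
2^32 ≡ 240^2 = 57600 ≡ 466 (mod 583)
2^64 ≡ 466^2 = 217156 ≡ 280 (mod 583)
2^128 ≡ 280^2 = 78400 ≡ 278 (mod 583)
2^256 ≡ 278^2 = 77284 ≡ 328 (mod 583)
2^512 ≡ 328^2 = 107584 ≡ 312 (mod 583)
582 = 512 + 64 + 4 + 2 in binary powers of 2.
So 2^582 ≡ 312 · 280 · 16 · 4 ≡ 70 (mod 583).
Since 70 ≠ 1, base 2 is a Fermat witness: 583 is composite.

70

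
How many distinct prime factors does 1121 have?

2

1121 = 19 · 59
1121 = 19 · 59, which has 2 distinct prime factors.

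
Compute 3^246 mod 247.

3^1 ≡ 3 (mod 247)
3^2 ≡ 3^2 = 9 ≡ 9 (mod 247)
3^4 ≡ 9^2 = 81 ≡ 81 (mod 247)
3^8 ≡ 81^2 = 6561 ≡ 139 (mod 247)
3^16 ≡ 139^2 = 19321 ≡ 55 (mod 247)
3^32 ≡ 55^2 = 3025 ≡ 61 (mod 247)
3^64 ≡ 61^2 = 3721 ≡ 16 (mod 247)
3^128 ≡ 16^2 = 256 ≡ 9 (mod 247)
246 = 128 + 64 + 32 + 16 + 4 + 2 in binary powers of 2.
So 3^246 ≡ 9 · 16 · 61 · 55 · 81 · 9 ≡ 144 (mod 247).
Since 144 ≠ 1, base 3 is a Fermat witness: 247 is composite.

144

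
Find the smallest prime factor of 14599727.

14599727 is odd.
Digit sum 44, not divisible by 3.
Ends in 7: not divisible by 5.
7: 14599727 = 7·2085675 + 2
11: 14599727 = 11·1327247 + 10
13: 14599727 = 13·1123055 + 12
17: 14599727 = 17·858807 + 8
19: 14599727 = 19·768406 + 13
23: 14599727 = 23·634770 + 17
29: 14599727 = 29·503438 + 25
31: 14599727 = 31·470958 + 29
37: 14599727 = 37·394587 + 8
41: 14599727 = 41·356090 + 37
43: 14599727 = 43·339528 + 23
47: 14599727 = 47·310632 + 23
53: 14599727 = 53·275466 + 29
59: 14599727 = 59·247453

59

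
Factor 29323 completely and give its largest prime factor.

71

29323 = 7 · 4189
4189 = 59 · 71
71 is prime.
So 29323 = 7 · 59 · 71; the largest prime factor is 71.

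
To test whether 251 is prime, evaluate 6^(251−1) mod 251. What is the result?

6^1 ≡ 6 (mod 251)
6^2 ≡ 6^2 = 36 ≡ 36 (mod 251)
6^4 ≡ 36^2 = 1296 ≡ 41 (mod 251)
6^8 ≡ 41^2 = 1681 ≡ 175 (mod 251)
6^16 ≡ 175^2 = 30625 ≡ 3 (mod 251)
6^32 ≡ 3^2 = 9 ≡ 9 (mod 251)
6^64 ≡ 9^2 = 81 ≡ 81 (mod 251)
6^128 ≡ 81^2 = 6561 ≡ 35 (mod 251)
250 = 128 + 64 + 32 + 16 + 8 + 2 in binary powers of 2.
So 6^250 ≡ 35 · 81 · 9 · 3 · 175 · 36 ≡ 1 (mod 251).
Since the result is 1, base 6 gives no evidence that 251 is composite.

1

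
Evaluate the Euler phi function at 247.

216

Factor: 247 = 13 · 19.
φ(247) = (13−1) · (19−1) = 12 · 18 = 216.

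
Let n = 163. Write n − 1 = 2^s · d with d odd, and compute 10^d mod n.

1

163 − 1 = 162 = 2^1 · 81, so d = 81.
10^1 ≡ 10 (mod 163)
10^2 ≡ 10^2 = 100 ≡ 100 (mod 163)
10^4 ≡ 100^2 = 10000 ≡ 57 (mod 163)
10^8 ≡ 57^2 = 3249 ≡ 152 (mod 163)
10^16 ≡ 152^2 = 23104 ≡ 121 (mod 163)
10^32 ≡ 121^2 = 14641 ≡ 134 (mod 163)
10^64 ≡ 134^2 = 17956 ≡ 26 (mod 163)
81 = 64 + 16 + 1 in binary powers of 2.
So 10^81 ≡ 26 · 121 · 10 ≡ 1 (mod 163).
Since 10^d ≡ 1 (mod 163), base 10 does not prove 163 composite.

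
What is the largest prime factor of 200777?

200777 = 41 · 4897
4897 = 59 · 83
83 is prime.
So 200777 = 41 · 59 · 83; the largest prime factor is 83.

83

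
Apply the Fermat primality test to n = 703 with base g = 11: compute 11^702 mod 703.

11^1 ≡ 11 (mod 703)
11^2 ≡ 11^2 = 121 ≡ 121 (mod 703)
11^4 ≡ 121^2 = 14641 ≡ 581 (mod 703)
11^8 ≡ 581^2 = 337561 ≡ 121 (mod 703)
11^16 ≡ 121^2 = 14641 ≡ 581 (mod 703)
11^32 ≡ 581^2 = 337561 ≡ 121 (mod 703)
11^64 ≡ 121^2 = 14641 ≡ 581 (mod 703)
11^128 ≡ 581^2 = 337561 ≡ 121 (mod 703)
11^256 ≡ 121^2 = 14641 ≡ 581 (mod 703)
11^512 ≡ 581^2 = 337561 ≡ 121 (mod 703)
702 = 512 + 128 + 32 + 16 + 8 + 4 + 2 in binary powers of 2.
So 11^702 ≡ 121 · 121 · 121 · 581 · 121 · 581 · 121 ≡ 1 (mod 703).
Since the result is 1, base 11 gives no evidence that 703 is composite.

1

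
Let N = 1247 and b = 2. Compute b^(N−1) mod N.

173

2^1 ≡ 2 (mod 1247)
2^2 ≡ 2^2 = 4 ≡ 4 (mod 1247)
2^4 ≡ 4^2 = 16 ≡ 16 (mod 1247)
2^8 ≡ 16^2 = 256 ≡ 256 (mod 1247)
2^16 ≡ 256^2 = 65536 ≡ 692 (mod 1247)
2^32 ≡ 692^2 = 478864 ≡ 16 (mod 1247)
2^64 ≡ 16^2 = 256 ≡ 256 (mod 1247)
2^128 ≡ 256^2 = 65536 ≡ 692 (mod 1247)
2^256 ≡ 692^2 = 478864 ≡ 16 (mod 1247)
2^512 ≡ 16^2 = 256 ≡ 256 (mod 1247)
2^1024 ≡ 256^2 = 65536 ≡ 692 (mod 1247)
1246 = 1024 + 128 + 64 + 16 + 8 + 4 + 2 in binary powers of 2.
So 2^1246 ≡ 692 · 692 · 256 · 692 · 256 · 16 · 4 ≡ 173 (mod 1247).
Since 173 ≠ 1, base 2 is a Fermat witness: 1247 is composite.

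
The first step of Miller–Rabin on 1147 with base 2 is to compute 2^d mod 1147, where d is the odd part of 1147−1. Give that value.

1124

1147 − 1 = 1146 = 2^1 · 573, so d = 573.
2^1 ≡ 2 (mod 1147)
2^2 ≡ 2^2 = 4 ≡ 4 (mod 1147)
2^4 ≡ 4^2 = 16 ≡ 16 (mod 1147)
2^8 ≡ 16^2 = 256 ≡ 256 (mod 1147)
2^16 ≡ 256^2 = 65536 ≡ 157 (mod 1147)
2^32 ≡ 157^2 = 24649 ≡ 562 (mod 1147)
2^64 ≡ 562^2 = 315844 ≡ 419 (mod 1147)
2^128 ≡ 419^2 = 175561 ≡ 70 (mod 1147)
2^256 ≡ 70^2 = 4900 ≡ 312 (mod 1147)
2^512 ≡ 312^2 = 97344 ≡ 996 (mod 1147)
573 = 512 + 32 + 16 + 8 + 4 + 1 in binary powers of 2.
So 2^573 ≡ 996 · 562 · 157 · 256 · 16 · 2 ≡ 1124 (mod 1147).
Squaring chain: 1124; never reaches −1, so base 2 is a Miller–Rabin witness that 1147 is composite.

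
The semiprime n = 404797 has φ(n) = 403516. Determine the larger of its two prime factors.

719

φ(n) = (p−1)(q−1) = n − (p+q) + 1, so p + q = 404797 − 403516 + 1 = 1282.
p and q are the roots of t² − 1282t + 404797 = 0.
Discriminant: 1282² − 4·404797 = 1643524 − 1619188 = 24336; √24336 = 156.
q = (1282 − 156)/2 = 563, p = (1282 + 156)/2 = 719.
Check: 563 · 719 = 404797.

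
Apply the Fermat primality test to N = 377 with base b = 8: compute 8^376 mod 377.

53

8^1 ≡ 8 (mod 377)
8^2 ≡ 8^2 = 64 ≡ 64 (mod 377)
8^4 ≡ 64^2 = 4096 ≡ 326 (mod 377)
8^8 ≡ 326^2 = 106276 ≡ 339 (mod 377)
8^16 ≡ 339^2 = 114921 ≡ 313 (mod 377)
8^32 ≡ 313^2 = 97969 ≡ 326 (mod 377)
8^64 ≡ 326^2 = 106276 ≡ 339 (mod 377)
8^128 ≡ 339^2 = 114921 ≡ 313 (mod 377)
8^256 ≡ 313^2 = 97969 ≡ 326 (mod 377)
376 = 256 + 64 + 32 + 16 + 8 in binary powers of 2.
So 8^376 ≡ 326 · 339 · 326 · 313 · 339 ≡ 53 (mod 377).
Since 53 ≠ 1, base 8 is a Fermat witness: 377 is composite.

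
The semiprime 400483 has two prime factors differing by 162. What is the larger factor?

719

Since p = q + 162, we have 400483 = q(q + 162), so q² + 162q − 400483 = 0.
Discriminant: 162² + 4·400483 = 26244 + 1601932 = 1628176; √1628176 = 1276.
q = (−162 + 1276)/2 = 557, and p = q + 162 = 719.
Check: 557 · 719 = 400483.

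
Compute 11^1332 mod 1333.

78

11^1 ≡ 11 (mod 1333)
11^2 ≡ 11^2 = 121 ≡ 121 (mod 1333)
11^4 ≡ 121^2 = 14641 ≡ 1311 (mod 1333)
11^8 ≡ 1311^2 = 1718721 ≡ 484 (mod 1333)
11^16 ≡ 484^2 = 234256 ≡ 981 (mod 1333)
11^32 ≡ 981^2 = 962361 ≡ 1268 (mod 1333)
11^64 ≡ 1268^2 = 1607824 ≡ 226 (mod 1333)
11^128 ≡ 226^2 = 51076 ≡ 422 (mod 1333)
11^256 ≡ 422^2 = 178084 ≡ 795 (mod 1333)
11^512 ≡ 795^2 = 632025 ≡ 183 (mod 1333)
11^1024 ≡ 183^2 = 33489 ≡ 164 (mod 1333)
1332 = 1024 + 256 + 32 + 16 + 4 in binary powers of 2.
So 11^1332 ≡ 164 · 795 · 1268 · 981 · 1311 ≡ 78 (mod 1333).
Since 78 ≠ 1, base 11 is a Fermat witness: 1333 is composite.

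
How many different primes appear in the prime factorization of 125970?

125970 = 2 · 62985
62985 = 3 · 20995
20995 = 5 · 4199
4199 = 13 · 323
323 = 17 · 19
125970 = 2 · 3 · 5 · 13 · 17 · 19, which has 6 distinct prime factors.

6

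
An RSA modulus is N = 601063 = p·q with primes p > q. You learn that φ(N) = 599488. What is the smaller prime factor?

647

φ(n) = (p−1)(q−1) = n − (p+q) + 1, so p + q = 601063 − 599488 + 1 = 1576.
p and q are the roots of t² − 1576t + 601063 = 0.
Discriminant: 1576² − 4·601063 = 2483776 − 2404252 = 79524; √79524 = 282.
q = (1576 − 282)/2 = 647, p = (1576 + 282)/2 = 929.
Check: 647 · 929 = 601063.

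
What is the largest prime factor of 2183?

2183 = 37 · 59
59 is prime.
So 2183 = 37 · 59; the largest prime factor is 59.

59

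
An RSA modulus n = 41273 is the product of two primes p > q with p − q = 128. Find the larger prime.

Since p = q + 128, we have 41273 = q(q + 128), so q² + 128q − 41273 = 0.
Discriminant: 128² + 4·41273 = 16384 + 165092 = 181476; √181476 = 426.
q = (−128 + 426)/2 = 149, and p = q + 128 = 277.
Check: 149 · 277 = 41273.

277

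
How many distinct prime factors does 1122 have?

4

1122 = 2 · 561
561 = 3 · 187
187 = 11 · 17
1122 = 2 · 3 · 11 · 17, which has 4 distinct prime factors.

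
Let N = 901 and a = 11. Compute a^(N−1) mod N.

11^1 ≡ 11 (mod 901)
11^2 ≡ 11^2 = 121 ≡ 121 (mod 901)
11^4 ≡ 121^2 = 14641 ≡ 225 (mod 901)
11^8 ≡ 225^2 = 50625 ≡ 169 (mod 901)
11^16 ≡ 169^2 = 28561 ≡ 630 (mod 901)
11^32 ≡ 630^2 = 396900 ≡ 460 (mod 901)
11^64 ≡ 460^2 = 211600 ≡ 766 (mod 901)
11^128 ≡ 766^2 = 586756 ≡ 205 (mod 901)
11^256 ≡ 205^2 = 42025 ≡ 579 (mod 901)
11^512 ≡ 579^2 = 335241 ≡ 69 (mod 901)
900 = 512 + 256 + 128 + 4 in binary powers of 2.
So 11^900 ≡ 69 · 579 · 205 · 225 ≡ 259 (mod 901).
Since 259 ≠ 1, base 11 is a Fermat witness: 901 is composite.

259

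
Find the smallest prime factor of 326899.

326899 is odd.
Digit sum 37, not divisible by 3.
Ends in 9: not divisible by 5.
7: 326899 = 7·46699 + 6
11: 326899 = 11·29718 + 1
13: 326899 = 13·25146 + 1
17: 326899 = 17·19229 + 6
19: 326899 = 19·17205 + 4
23: 326899 = 23·14213

23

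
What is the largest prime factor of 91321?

67

91321 = 29 · 3149
3149 = 47 · 67
67 is prime.
So 91321 = 29 · 47 · 67; the largest prime factor is 67.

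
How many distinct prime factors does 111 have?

2

111 = 3 · 37
111 = 3 · 37, which has 2 distinct prime factors.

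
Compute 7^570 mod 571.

7^1 ≡ 7 (mod 571)
7^2 ≡ 7^2 = 49 ≡ 49 (mod 571)
7^4 ≡ 49^2 = 2401 ≡ 117 (mod 571)
7^8 ≡ 117^2 = 13689 ≡ 556 (mod 571)
7^16 ≡ 556^2 = 309136 ≡ 225 (mod 571)
7^32 ≡ 225^2 = 50625 ≡ 377 (mod 571)
7^64 ≡ 377^2 = 142129 ≡ 521 (mod 571)
7^128 ≡ 521^2 = 271441 ≡ 216 (mod 571)
7^256 ≡ 216^2 = 46656 ≡ 405 (mod 571)
7^512 ≡ 405^2 = 164025 ≡ 148 (mod 571)
570 = 512 + 32 + 16 + 8 + 2 in binary powers of 2.
So 7^570 ≡ 148 · 377 · 225 · 556 · 49 ≡ 1 (mod 571).
Since the result is 1, base 7 gives no evidence that 571 is composite.

1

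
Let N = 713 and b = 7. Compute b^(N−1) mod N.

7^1 ≡ 7 (mod 713)
7^2 ≡ 7^2 = 49 ≡ 49 (mod 713)
7^4 ≡ 49^2 = 2401 ≡ 262 (mod 713)
7^8 ≡ 262^2 = 68644 ≡ 196 (mod 713)
7^16 ≡ 196^2 = 38416 ≡ 627 (mod 713)
7^32 ≡ 627^2 = 393129 ≡ 266 (mod 713)
7^64 ≡ 266^2 = 70756 ≡ 169 (mod 713)
7^128 ≡ 169^2 = 28561 ≡ 41 (mod 713)
7^256 ≡ 41^2 = 1681 ≡ 255 (mod 713)
7^512 ≡ 255^2 = 65025 ≡ 142 (mod 713)
712 = 512 + 128 + 64 + 8 in binary powers of 2.
So 7^712 ≡ 142 · 41 · 169 · 196 ≡ 679 (mod 713).
Since 679 ≠ 1, base 7 is a Fermat witness: 713 is composite.

679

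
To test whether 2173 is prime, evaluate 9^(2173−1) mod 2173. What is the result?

9^1 ≡ 9 (mod 2173)
9^2 ≡ 9^2 = 81 ≡ 81 (mod 2173)
9^4 ≡ 81^2 = 6561 ≡ 42 (mod 2173)
9^8 ≡ 42^2 = 1764 ≡ 1764 (mod 2173)
9^16 ≡ 1764^2 = 3111696 ≡ 2133 (mod 2173)
9^32 ≡ 2133^2 = 4549689 ≡ 1600 (mod 2173)
9^64 ≡ 1600^2 = 2560000 ≡ 206 (mod 2173)
9^128 ≡ 206^2 = 42436 ≡ 1149 (mod 2173)
9^256 ≡ 1149^2 = 1320201 ≡ 1190 (mod 2173)
9^512 ≡ 1190^2 = 1416100 ≡ 1477 (mod 2173)
9^1024 ≡ 1477^2 = 2181529 ≡ 2010 (mod 2173)
9^2048 ≡ 2010^2 = 4040100 ≡ 493 (mod 2173)
2172 = 2048 + 64 + 32 + 16 + 8 + 4 in binary powers of 2.
So 9^2172 ≡ 493 · 206 · 1600 · 2133 · 1764 · 42 ≡ 1846 (mod 2173).
Since 1846 ≠ 1, base 9 is a Fermat witness: 2173 is composite.

1846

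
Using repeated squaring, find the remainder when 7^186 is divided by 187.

7^1 ≡ 7 (mod 187)
7^2 ≡ 7^2 = 49 ≡ 49 (mod 187)
7^4 ≡ 49^2 = 2401 ≡ 157 (mod 187)
7^8 ≡ 157^2 = 24649 ≡ 152 (mod 187)
7^16 ≡ 152^2 = 23104 ≡ 103 (mod 187)
7^32 ≡ 103^2 = 10609 ≡ 137 (mod 187)
7^64 ≡ 137^2 = 18769 ≡ 69 (mod 187)
7^128 ≡ 69^2 = 4761 ≡ 86 (mod 187)
186 = 128 + 32 + 16 + 8 + 2 in binary powers of 2.
So 7^186 ≡ 86 · 137 · 103 · 152 · 49 ≡ 70 (mod 187).
Since 70 ≠ 1, base 7 is a Fermat witness: 187 is composite.

70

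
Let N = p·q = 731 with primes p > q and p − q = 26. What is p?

43

Since p = q + 26, we have 731 = q(q + 26), so q² + 26q − 731 = 0.
Discriminant: 26² + 4·731 = 676 + 2924 = 3600; √3600 = 60.
q = (−26 + 60)/2 = 17, and p = q + 26 = 43.
Check: 17 · 43 = 731.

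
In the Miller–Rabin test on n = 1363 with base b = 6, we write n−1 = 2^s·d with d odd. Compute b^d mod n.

1363 − 1 = 1362 = 2^1 · 681, so d = 681.
6^1 ≡ 6 (mod 1363)
6^2 ≡ 6^2 = 36 ≡ 36 (mod 1363)
6^4 ≡ 36^2 = 1296 ≡ 1296 (mod 1363)
6^8 ≡ 1296^2 = 1679616 ≡ 400 (mod 1363)
6^16 ≡ 400^2 = 160000 ≡ 529 (mod 1363)
6^32 ≡ 529^2 = 279841 ≡ 426 (mod 1363)
6^64 ≡ 426^2 = 181476 ≡ 197 (mod 1363)
6^128 ≡ 197^2 = 38809 ≡ 645 (mod 1363)
6^256 ≡ 645^2 = 416025 ≡ 310 (mod 1363)
6^512 ≡ 310^2 = 96100 ≡ 690 (mod 1363)
681 = 512 + 128 + 32 + 8 + 1 in binary powers of 2.
So 6^681 ≡ 690 · 645 · 426 · 400 · 6 ≡ 486 (mod 1363).
Squaring chain: 486; never reaches −1, so base 6 is a Miller–Rabin witness that 1363 is composite.

486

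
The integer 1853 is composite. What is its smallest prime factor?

1853 is odd.
Digit sum 17, not divisible by 3.
Ends in 3: not divisible by 5.
7: 1853 = 7·264 + 5
11: 1853 = 11·168 + 5
13: 1853 = 13·142 + 7
17: 1853 = 17·109

17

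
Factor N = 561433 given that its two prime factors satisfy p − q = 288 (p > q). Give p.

Since p = q + 288, we have 561433 = q(q + 288), so q² + 288q − 561433 = 0.
Discriminant: 288² + 4·561433 = 82944 + 2245732 = 2328676; √2328676 = 1526.
q = (−288 + 1526)/2 = 619, and p = q + 288 = 907.
Check: 619 · 907 = 561433.

907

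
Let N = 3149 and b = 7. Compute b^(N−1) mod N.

272

7^1 ≡ 7 (mod 3149)
7^2 ≡ 7^2 = 49 ≡ 49 (mod 3149)
7^4 ≡ 49^2 = 2401 ≡ 2401 (mod 3149)
7^8 ≡ 2401^2 = 5764801 ≡ 2131 (mod 3149)
7^16 ≡ 2131^2 = 4541161 ≡ 303 (mod 3149)
7^32 ≡ 303^2 = 91809 ≡ 488 (mod 3149)
7^64 ≡ 488^2 = 238144 ≡ 1969 (mod 3149)
7^128 ≡ 1969^2 = 3876961 ≡ 542 (mod 3149)
7^256 ≡ 542^2 = 293764 ≡ 907 (mod 3149)
7^512 ≡ 907^2 = 822649 ≡ 760 (mod 3149)
7^1024 ≡ 760^2 = 577600 ≡ 1333 (mod 3149)
7^2048 ≡ 1333^2 = 1776889 ≡ 853 (mod 3149)
3148 = 2048 + 1024 + 64 + 8 + 4 in binary powers of 2.
So 7^3148 ≡ 853 · 1333 · 1969 · 2131 · 2401 ≡ 272 (mod 3149).
Since 272 ≠ 1, base 7 is a Fermat witness: 3149 is composite.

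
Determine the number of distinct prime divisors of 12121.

3

12121 = 17 · 713
713 = 23 · 31
12121 = 17 · 23 · 31, which has 3 distinct prime factors.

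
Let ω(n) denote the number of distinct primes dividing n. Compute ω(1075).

1075 = 5^2 · 43
1075 = 5^2 · 43, which has 2 distinct prime factors.

2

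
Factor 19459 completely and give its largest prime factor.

61

19459 = 11 · 1769
1769 = 29 · 61
61 is prime.
So 19459 = 11 · 29 · 61; the largest prime factor is 61.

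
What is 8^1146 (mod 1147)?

8^1 ≡ 8 (mod 1147)
8^2 ≡ 8^2 = 64 ≡ 64 (mod 1147)
8^4 ≡ 64^2 = 4096 ≡ 655 (mod 1147)
8^8 ≡ 655^2 = 429025 ≡ 47 (mod 1147)
8^16 ≡ 47^2 = 2209 ≡ 1062 (mod 1147)
8^32 ≡ 1062^2 = 1127844 ≡ 343 (mod 1147)
8^64 ≡ 343^2 = 117649 ≡ 655 (mod 1147)
8^128 ≡ 655^2 = 429025 ≡ 47 (mod 1147)
8^256 ≡ 47^2 = 2209 ≡ 1062 (mod 1147)
8^512 ≡ 1062^2 = 1127844 ≡ 343 (mod 1147)
8^1024 ≡ 343^2 = 117649 ≡ 655 (mod 1147)
1146 = 1024 + 64 + 32 + 16 + 8 + 2 in binary powers of 2.
So 8^1146 ≡ 655 · 655 · 343 · 1062 · 47 · 64 ≡ 628 (mod 1147).
Since 628 ≠ 1, base 8 is a Fermat witness: 1147 is composite.

628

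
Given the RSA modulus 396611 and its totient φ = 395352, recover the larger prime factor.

647

φ(n) = (p−1)(q−1) = n − (p+q) + 1, so p + q = 396611 − 395352 + 1 = 1260.
p and q are the roots of t² − 1260t + 396611 = 0.
Discriminant: 1260² − 4·396611 = 1587600 − 1586444 = 1156; √1156 = 34.
q = (1260 − 34)/2 = 613, p = (1260 + 34)/2 = 647.
Check: 613 · 647 = 396611.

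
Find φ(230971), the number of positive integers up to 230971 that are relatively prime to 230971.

209952

Factor: 230971 = 13 · 109 · 163.
φ(230971) = (13−1) · (109−1) · (163−1) = 12 · 108 · 162 = 209952.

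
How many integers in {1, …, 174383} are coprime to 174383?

155800

Factor: 174383 = 11 · 83 · 191.
φ(174383) = (11−1) · (83−1) · (191−1) = 10 · 82 · 190 = 155800.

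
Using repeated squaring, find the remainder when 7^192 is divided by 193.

7^1 ≡ 7 (mod 193)
7^2 ≡ 7^2 = 49 ≡ 49 (mod 193)
7^4 ≡ 49^2 = 2401 ≡ 85 (mod 193)
7^8 ≡ 85^2 = 7225 ≡ 84 (mod 193)
7^16 ≡ 84^2 = 7056 ≡ 108 (mod 193)
7^32 ≡ 108^2 = 11664 ≡ 84 (mod 193)
7^64 ≡ 84^2 = 7056 ≡ 108 (mod 193)
7^128 ≡ 108^2 = 11664 ≡ 84 (mod 193)
192 = 128 + 64 in binary powers of 2.
So 7^192 ≡ 84 · 108 ≡ 1 (mod 193).
Since the result is 1, base 7 gives no evidence that 193 is composite.

1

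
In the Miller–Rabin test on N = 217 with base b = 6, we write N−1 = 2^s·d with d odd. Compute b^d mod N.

217 − 1 = 216 = 2^3 · 27, so d = 27.
6^1 ≡ 6 (mod 217)
6^2 ≡ 6^2 = 36 ≡ 36 (mod 217)
6^4 ≡ 36^2 = 1296 ≡ 211 (mod 217)
6^8 ≡ 211^2 = 44521 ≡ 36 (mod 217)
6^16 ≡ 36^2 = 1296 ≡ 211 (mod 217)
27 = 16 + 8 + 2 + 1 in binary powers of 2.
So 6^27 ≡ 211 · 36 · 36 · 6 ≡ 216 (mod 217).
Since 6^d ≡ 216 (mod 217), base 6 does not prove 217 composite.

216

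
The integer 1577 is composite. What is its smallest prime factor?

1577 is odd.
Digit sum 20, not divisible by 3.
Ends in 7: not divisible by 5.
7: 1577 = 7·225 + 2
11: 1577 = 11·143 + 4
13: 1577 = 13·121 + 4
17: 1577 = 17·92 + 13
19: 1577 = 19·83

19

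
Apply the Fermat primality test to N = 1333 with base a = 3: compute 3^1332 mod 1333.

1000

3^1 ≡ 3 (mod 1333)
3^2 ≡ 3^2 = 9 ≡ 9 (mod 1333)
3^4 ≡ 9^2 = 81 ≡ 81 (mod 1333)
3^8 ≡ 81^2 = 6561 ≡ 1229 (mod 1333)
3^16 ≡ 1229^2 = 1510441 ≡ 152 (mod 1333)
3^32 ≡ 152^2 = 23104 ≡ 443 (mod 1333)
3^64 ≡ 443^2 = 196249 ≡ 298 (mod 1333)
3^128 ≡ 298^2 = 88804 ≡ 826 (mod 1333)
3^256 ≡ 826^2 = 682276 ≡ 1113 (mod 1333)
3^512 ≡ 1113^2 = 1238769 ≡ 412 (mod 1333)
3^1024 ≡ 412^2 = 169744 ≡ 453 (mod 1333)
1332 = 1024 + 256 + 32 + 16 + 4 in binary powers of 2.
So 3^1332 ≡ 453 · 1113 · 443 · 152 · 81 ≡ 1000 (mod 1333).
Since 1000 ≠ 1, base 3 is a Fermat witness: 1333 is composite.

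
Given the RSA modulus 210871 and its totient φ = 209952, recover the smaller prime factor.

433

φ(n) = (p−1)(q−1) = n − (p+q) + 1, so p + q = 210871 − 209952 + 1 = 920.
p and q are the roots of t² − 920t + 210871 = 0.
Discriminant: 920² − 4·210871 = 846400 − 843484 = 2916; √2916 = 54.
q = (920 − 54)/2 = 433, p = (920 + 54)/2 = 487.
Check: 433 · 487 = 210871.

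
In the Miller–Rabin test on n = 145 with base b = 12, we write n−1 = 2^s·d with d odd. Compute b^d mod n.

12

145 − 1 = 144 = 2^4 · 9, so d = 9.
12^1 ≡ 12 (mod 145)
12^2 ≡ 12^2 = 144 ≡ 144 (mod 145)
12^4 ≡ 144^2 = 20736 ≡ 1 (mod 145)
12^8 ≡ 1^2 = 1 ≡ 1 (mod 145)
9 = 8 + 1 in binary powers of 2.
So 12^9 ≡ 1 · 12 ≡ 12 (mod 145).
Squaring chain: 12 → 144 → 1 → 1; reaches −1, so base 12 does not prove 145 composite.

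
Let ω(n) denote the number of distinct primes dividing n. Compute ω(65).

2

65 = 5 · 13
65 = 5 · 13, which has 2 distinct prime factors.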